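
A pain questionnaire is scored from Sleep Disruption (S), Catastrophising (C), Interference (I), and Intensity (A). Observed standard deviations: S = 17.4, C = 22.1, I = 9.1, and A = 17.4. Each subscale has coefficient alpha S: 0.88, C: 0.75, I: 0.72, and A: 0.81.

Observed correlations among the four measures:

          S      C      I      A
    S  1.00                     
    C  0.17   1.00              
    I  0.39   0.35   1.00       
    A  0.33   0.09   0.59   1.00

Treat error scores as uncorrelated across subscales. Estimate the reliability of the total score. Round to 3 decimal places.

0.882

Var(S+C+I+A) = 17.4² + 22.1² + 9.1² + 17.4² + 2·[17.4·22.1·0.17 + 17.4·9.1·0.39 + 17.4·17.4·0.33 + 22.1·9.1·0.35 + 22.1·17.4·0.09 + 9.1·17.4·0.59] = 1176.74 + 850.906 = 2027.65.
Under uncorrelated errors the observed covariances equal the true-score covariances, so only the own-variance terms attenuate.
True-score variance = [17.4²·0.88 + 22.1²·0.75 + 9.1²·0.72 + 17.4²·0.81] + 850.906 = 937.595 + 850.906 = 1788.5.
Reliability = 1788.5 / 2027.65 = 0.882.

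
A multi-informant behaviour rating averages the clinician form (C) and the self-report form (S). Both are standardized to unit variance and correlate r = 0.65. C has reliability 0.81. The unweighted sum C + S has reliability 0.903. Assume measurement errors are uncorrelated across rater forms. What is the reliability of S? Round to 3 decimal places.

0.870

Var(C+S) = 2 + 2·0.65 = 3.300.
True-score variance = ρ_C + ρ_S + 2·0.65, so 0.903 = (0.81 + ρ_S + 1.30) / 3.300.
ρ_S = 0.903·3.300 − 0.81 − 1.30 = 0.870.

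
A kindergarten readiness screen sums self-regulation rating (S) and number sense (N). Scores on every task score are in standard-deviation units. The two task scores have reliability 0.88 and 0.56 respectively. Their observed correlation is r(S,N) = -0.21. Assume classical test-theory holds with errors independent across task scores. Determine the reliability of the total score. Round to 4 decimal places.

0.6456

Var(S+N) = 2 + 2·[(-0.21)] = 2 − 0.42 = 1.58.
Under uncorrelated errors the observed covariances equal the true-score covariances, so only the own-variance terms attenuate.
True-score variance = [0.88 + 0.56] − 0.42 = 1.44 − 0.42 = 1.02.
Reliability = 1.02 / 1.58 = 0.6456.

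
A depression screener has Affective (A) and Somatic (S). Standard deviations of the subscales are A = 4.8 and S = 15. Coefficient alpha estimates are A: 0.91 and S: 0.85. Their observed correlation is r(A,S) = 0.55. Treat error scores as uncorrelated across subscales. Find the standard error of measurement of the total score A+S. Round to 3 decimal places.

Var(total) = 248.04 + 79.2 = 327.24.
True-score variance = 212.216 + 79.2 = 291.416, so reliability = 0.8905.
Error variance = 327.24 − 291.416 = 35.8236; SEM = √35.8236 = 5.985.

5.985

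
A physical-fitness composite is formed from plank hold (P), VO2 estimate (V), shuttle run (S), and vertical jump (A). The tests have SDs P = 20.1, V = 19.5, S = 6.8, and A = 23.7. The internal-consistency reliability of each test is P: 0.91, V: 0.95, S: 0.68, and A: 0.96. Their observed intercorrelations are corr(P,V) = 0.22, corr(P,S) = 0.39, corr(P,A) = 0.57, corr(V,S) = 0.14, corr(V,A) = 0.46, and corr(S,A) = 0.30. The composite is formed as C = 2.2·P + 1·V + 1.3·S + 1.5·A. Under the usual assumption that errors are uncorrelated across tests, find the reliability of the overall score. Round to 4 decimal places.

0.9615

Var(C) = 2.2²·20.1² + 19.5² + 1.3²·6.8² + 1.5²·23.7² + 2·[2.2·20.1·19.5·0.22 + 2.86·20.1·6.8·0.39 + 3.3·20.1·23.7·0.57 + 1.3·19.5·6.8·0.14 + 1.5·19.5·23.7·0.46 + 1.95·6.8·23.7·0.30] = 3677.61 + 3351.01 = 7028.61.
Under uncorrelated errors the observed covariances equal the true-score covariances, so only the own-variance terms attenuate.
True-score variance = [2.2²·20.1²·0.91 + 19.5²·0.95 + 1.3²·6.8²·0.68 + 1.5²·23.7²·0.96] + 3351.01 = 3407.05 + 3351.01 = 6758.06.
Reliability = 6758.06 / 7028.61 = 0.9615.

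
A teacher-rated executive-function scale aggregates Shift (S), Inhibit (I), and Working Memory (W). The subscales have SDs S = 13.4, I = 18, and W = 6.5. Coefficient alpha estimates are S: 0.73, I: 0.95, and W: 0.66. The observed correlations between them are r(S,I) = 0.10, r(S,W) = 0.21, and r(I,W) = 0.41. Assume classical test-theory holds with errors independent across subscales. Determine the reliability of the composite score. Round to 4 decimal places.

Var(S+I+W) = 13.4² + 18² + 6.5² + 2·[13.4·18·0.10 + 13.4·6.5·0.21 + 18·6.5·0.41] = 545.81 + 180.762 = 726.572.
Because errors are independent across components, Cov(Tᵢ,Tⱼ) = Cov(Xᵢ,Xⱼ); the off-diagonal part of the true-score variance is the same as above.
True-score variance = [13.4²·0.73 + 18²·0.95 + 6.5²·0.66] + 180.762 = 466.764 + 180.762 = 647.526.
Reliability = 647.526 / 726.572 = 0.8912.

0.8912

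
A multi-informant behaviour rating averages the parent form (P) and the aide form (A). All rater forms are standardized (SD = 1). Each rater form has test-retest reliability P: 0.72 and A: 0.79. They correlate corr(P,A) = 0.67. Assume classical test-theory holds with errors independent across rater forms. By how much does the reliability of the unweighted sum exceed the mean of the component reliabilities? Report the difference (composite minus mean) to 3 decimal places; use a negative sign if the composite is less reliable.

Var(sum) = 2 + 1.34 = 3.34; true-score variance = 1.51 + 1.34 = 2.85; composite reliability = 0.8533.
Mean component reliability = 0.7550.
Difference = 0.8533 − 0.7550 = 0.098.

0.098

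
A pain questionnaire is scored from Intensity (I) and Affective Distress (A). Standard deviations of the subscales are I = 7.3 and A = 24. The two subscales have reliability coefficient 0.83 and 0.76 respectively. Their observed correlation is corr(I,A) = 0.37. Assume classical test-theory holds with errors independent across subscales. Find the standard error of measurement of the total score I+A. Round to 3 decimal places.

12.137

Var(total) = 629.29 + 129.648 = 758.938.
True-score variance = 481.991 + 129.648 = 611.639, so reliability = 0.8059.
Error variance = 758.938 − 611.639 = 147.299; SEM = √147.299 = 12.137.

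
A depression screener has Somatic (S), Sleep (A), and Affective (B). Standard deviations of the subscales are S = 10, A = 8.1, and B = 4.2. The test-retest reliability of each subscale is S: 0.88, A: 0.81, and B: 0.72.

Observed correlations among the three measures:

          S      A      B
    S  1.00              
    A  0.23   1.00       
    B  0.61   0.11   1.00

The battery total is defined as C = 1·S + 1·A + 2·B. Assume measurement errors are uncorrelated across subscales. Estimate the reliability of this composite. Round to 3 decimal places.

0.887

Var(C) = 10² + 8.1² + 2²·4.2² + 2·[10·8.1·0.23 + 2·10·4.2·0.61 + 2·8.1·4.2·0.11] = 236.17 + 154.709 = 390.879.
With uncorrelated errors the cross-covariances are all true-score covariance, so they carry over unchanged; only the diagonal terms shrink to ρᵢσᵢ².
True-score variance = [10²·0.88 + 8.1²·0.81 + 2²·4.2²·0.72] + 154.709 = 191.947 + 154.709 = 346.656.
Reliability = 346.656 / 390.879 = 0.887.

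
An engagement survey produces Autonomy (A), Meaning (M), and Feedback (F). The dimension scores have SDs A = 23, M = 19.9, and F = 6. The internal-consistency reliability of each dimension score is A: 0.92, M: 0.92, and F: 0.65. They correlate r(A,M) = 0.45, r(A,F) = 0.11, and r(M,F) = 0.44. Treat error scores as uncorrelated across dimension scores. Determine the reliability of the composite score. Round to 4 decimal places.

0.9426

Var(A+M+F) = 23² + 19.9² + 6² + 2·[23·19.9·0.45 + 23·6·0.11 + 19.9·6·0.44] = 961.01 + 547.362 = 1508.37.
Because errors are independent across components, Cov(Tᵢ,Tⱼ) = Cov(Xᵢ,Xⱼ); the off-diagonal part of the true-score variance is the same as above.
True-score variance = [23²·0.92 + 19.9²·0.92 + 6²·0.65] + 547.362 = 874.409 + 547.362 = 1421.77.
Reliability = 1421.77 / 1508.37 = 0.9426.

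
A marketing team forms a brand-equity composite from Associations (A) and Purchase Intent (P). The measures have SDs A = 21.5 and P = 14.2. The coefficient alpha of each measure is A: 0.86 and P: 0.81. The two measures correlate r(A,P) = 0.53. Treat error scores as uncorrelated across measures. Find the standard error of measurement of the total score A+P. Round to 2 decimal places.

Var(total) = 663.89 + 323.618 = 987.508.
True-score variance = 560.863 + 323.618 = 884.481, so reliability = 0.8957.
Error variance = 987.508 − 884.481 = 103.027; SEM = √103.027 = 10.15.

10.15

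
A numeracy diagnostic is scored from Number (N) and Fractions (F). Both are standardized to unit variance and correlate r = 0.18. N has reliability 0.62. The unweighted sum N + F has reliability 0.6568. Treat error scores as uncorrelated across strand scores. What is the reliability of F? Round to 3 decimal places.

0.570

Var(N+F) = 2 + 2·0.18 = 2.360.
True-score variance = ρ_N + ρ_F + 2·0.18, so 0.6568 = (0.62 + ρ_F + 0.36) / 2.360.
ρ_F = 0.6568·2.360 − 0.62 − 0.36 = 0.570.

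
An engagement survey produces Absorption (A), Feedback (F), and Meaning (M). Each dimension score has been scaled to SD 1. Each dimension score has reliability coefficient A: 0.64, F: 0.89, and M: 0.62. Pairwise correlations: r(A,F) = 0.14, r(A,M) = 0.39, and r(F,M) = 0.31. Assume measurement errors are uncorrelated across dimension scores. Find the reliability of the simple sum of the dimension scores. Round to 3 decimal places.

0.818

Var(A+F+M) = 3 + 2·[0.14 + 0.39 + 0.31] = 3 + 1.68 = 4.68.
With uncorrelated errors the cross-covariances are all true-score covariance, so they carry over unchanged; only the diagonal terms shrink to ρᵢσᵢ².
True-score variance = [0.64 + 0.89 + 0.62] + 1.68 = 2.15 + 1.68 = 3.83.
Reliability = 3.83 / 4.68 = 0.818.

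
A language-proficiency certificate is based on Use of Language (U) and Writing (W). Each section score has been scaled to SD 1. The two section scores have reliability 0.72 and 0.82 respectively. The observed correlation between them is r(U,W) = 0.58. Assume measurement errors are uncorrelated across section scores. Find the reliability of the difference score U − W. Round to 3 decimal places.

Var(U−W) = 1 + 1 − 2·0.58 = 2 − 1.16 = 0.84.
With uncorrelated errors the cross-covariances are all true-score covariance, so they carry over unchanged; only the diagonal terms shrink to ρᵢσᵢ².
True-score variance = [0.72 + 0.82] − 1.16 = 1.54 − 1.16 = 0.38.
Reliability = 0.38 / 0.84 = 0.452.

0.452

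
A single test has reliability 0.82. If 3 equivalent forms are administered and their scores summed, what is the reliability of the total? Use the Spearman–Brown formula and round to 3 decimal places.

ρ_k = kρ / (1 + (k−1)ρ) = 3·0.82 / (1 + 2·0.82) = 2.460 / 2.640 = 0.932.

0.932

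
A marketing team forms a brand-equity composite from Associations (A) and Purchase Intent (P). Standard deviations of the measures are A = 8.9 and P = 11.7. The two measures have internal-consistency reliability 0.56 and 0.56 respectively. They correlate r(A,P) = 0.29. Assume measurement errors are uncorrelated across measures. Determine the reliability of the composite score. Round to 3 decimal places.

0.656

Var(A+P) = 8.9² + 11.7² + 2·[8.9·11.7·0.29] = 216.1 + 60.3954 = 276.495.
Under uncorrelated errors the observed covariances equal the true-score covariances, so only the own-variance terms attenuate.
True-score variance = [8.9²·0.56 + 11.7²·0.56] + 60.3954 = 121.016 + 60.3954 = 181.411.
Reliability = 181.411 / 276.495 = 0.656.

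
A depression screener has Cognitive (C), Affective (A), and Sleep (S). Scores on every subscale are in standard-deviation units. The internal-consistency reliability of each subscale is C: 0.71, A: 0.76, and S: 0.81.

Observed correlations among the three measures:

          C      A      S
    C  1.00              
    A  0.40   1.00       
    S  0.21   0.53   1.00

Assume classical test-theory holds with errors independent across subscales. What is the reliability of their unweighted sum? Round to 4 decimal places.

0.8636

Var(C+A+S) = 3 + 2·[0.40 + 0.21 + 0.53] = 3 + 2.28 = 5.28.
With uncorrelated errors the cross-covariances are all true-score covariance, so they carry over unchanged; only the diagonal terms shrink to ρᵢσᵢ².
True-score variance = [0.71 + 0.76 + 0.81] + 2.28 = 2.28 + 2.28 = 4.56.
Reliability = 4.56 / 5.28 = 0.8636.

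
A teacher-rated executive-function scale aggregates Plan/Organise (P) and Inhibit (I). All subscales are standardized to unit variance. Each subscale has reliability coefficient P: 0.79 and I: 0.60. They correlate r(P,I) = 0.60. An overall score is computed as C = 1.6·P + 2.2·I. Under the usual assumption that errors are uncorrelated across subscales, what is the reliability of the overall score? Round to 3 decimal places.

0.787

Var(C) = 1.6² + 2.2² + 2·[3.52·0.60] = 7.4 + 4.224 = 11.624.
Under uncorrelated errors the observed covariances equal the true-score covariances, so only the own-variance terms attenuate.
True-score variance = [1.6²·0.79 + 2.2²·0.60] + 4.224 = 4.9264 + 4.224 = 9.1504.
Reliability = 9.1504 / 11.624 = 0.787.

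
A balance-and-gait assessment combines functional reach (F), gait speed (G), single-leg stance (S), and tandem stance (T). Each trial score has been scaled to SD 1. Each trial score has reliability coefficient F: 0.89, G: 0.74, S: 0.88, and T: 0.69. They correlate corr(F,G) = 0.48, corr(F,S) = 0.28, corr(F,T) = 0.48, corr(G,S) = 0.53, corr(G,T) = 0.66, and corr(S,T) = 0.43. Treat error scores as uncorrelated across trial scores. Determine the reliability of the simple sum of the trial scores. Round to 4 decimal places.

0.9177

Var(F+G+S+T) = 4 + 2·[0.48 + 0.28 + 0.48 + 0.53 + 0.66 + 0.43] = 4 + 5.72 = 9.72.
Because errors are independent across components, Cov(Tᵢ,Tⱼ) = Cov(Xᵢ,Xⱼ); the off-diagonal part of the true-score variance is the same as above.
True-score variance = [0.89 + 0.74 + 0.88 + 0.69] + 5.72 = 3.2 + 5.72 = 8.92.
Reliability = 8.92 / 9.72 = 0.9177.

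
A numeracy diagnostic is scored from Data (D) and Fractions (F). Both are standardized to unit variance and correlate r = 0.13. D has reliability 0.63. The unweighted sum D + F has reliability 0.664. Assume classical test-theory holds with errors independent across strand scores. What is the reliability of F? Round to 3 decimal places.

0.611

Var(D+F) = 2 + 2·0.13 = 2.260.
True-score variance = ρ_D + ρ_F + 2·0.13, so 0.664 = (0.63 + ρ_F + 0.26) / 2.260.
ρ_F = 0.664·2.260 − 0.63 − 0.26 = 0.611.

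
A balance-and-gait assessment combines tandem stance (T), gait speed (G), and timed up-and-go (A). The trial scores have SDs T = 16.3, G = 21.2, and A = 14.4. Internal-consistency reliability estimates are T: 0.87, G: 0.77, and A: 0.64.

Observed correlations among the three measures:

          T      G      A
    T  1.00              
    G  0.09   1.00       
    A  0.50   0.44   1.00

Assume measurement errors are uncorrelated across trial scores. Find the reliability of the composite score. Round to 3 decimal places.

Var(T+G+A) = 16.3² + 21.2² + 14.4² + 2·[16.3·21.2·0.09 + 16.3·14.4·0.50 + 21.2·14.4·0.44] = 922.49 + 565.567 = 1488.06.
Because errors are independent across components, Cov(Tᵢ,Tⱼ) = Cov(Xᵢ,Xⱼ); the off-diagonal part of the true-score variance is the same as above.
True-score variance = [16.3²·0.87 + 21.2²·0.77 + 14.4²·0.64] + 565.567 = 709.929 + 565.567 = 1275.5.
Reliability = 1275.5 / 1488.06 = 0.857.

0.857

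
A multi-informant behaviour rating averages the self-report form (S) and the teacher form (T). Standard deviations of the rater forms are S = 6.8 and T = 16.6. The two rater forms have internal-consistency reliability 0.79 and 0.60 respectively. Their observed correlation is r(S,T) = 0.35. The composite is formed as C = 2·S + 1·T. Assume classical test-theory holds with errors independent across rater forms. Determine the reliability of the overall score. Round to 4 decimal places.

Var(C) = 2²·6.8² + 16.6² + 2·[2·6.8·16.6·0.35] = 460.52 + 158.032 = 618.552.
Under uncorrelated errors the observed covariances equal the true-score covariances, so only the own-variance terms attenuate.
True-score variance = [2²·6.8²·0.79 + 16.6²·0.60] + 158.032 = 311.454 + 158.032 = 469.486.
Reliability = 469.486 / 618.552 = 0.7590.

0.7590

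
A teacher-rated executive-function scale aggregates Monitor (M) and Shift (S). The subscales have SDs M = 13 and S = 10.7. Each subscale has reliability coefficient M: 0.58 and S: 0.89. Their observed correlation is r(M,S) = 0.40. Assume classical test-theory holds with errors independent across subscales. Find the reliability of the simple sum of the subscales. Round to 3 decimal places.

0.788

Var(M+S) = 13² + 10.7² + 2·[13·10.7·0.40] = 283.49 + 111.28 = 394.77.
Because errors are independent across components, Cov(Tᵢ,Tⱼ) = Cov(Xᵢ,Xⱼ); the off-diagonal part of the true-score variance is the same as above.
True-score variance = [13²·0.58 + 10.7²·0.89] + 111.28 = 199.916 + 111.28 = 311.196.
Reliability = 311.196 / 394.77 = 0.788.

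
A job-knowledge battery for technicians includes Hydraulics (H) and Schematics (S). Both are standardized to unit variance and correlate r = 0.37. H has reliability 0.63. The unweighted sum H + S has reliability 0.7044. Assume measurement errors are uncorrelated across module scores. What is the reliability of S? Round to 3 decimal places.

Var(H+S) = 2 + 2·0.37 = 2.740.
True-score variance = ρ_H + ρ_S + 2·0.37, so 0.7044 = (0.63 + ρ_S + 0.74) / 2.740.
ρ_S = 0.7044·2.740 − 0.63 − 0.74 = 0.560.

0.560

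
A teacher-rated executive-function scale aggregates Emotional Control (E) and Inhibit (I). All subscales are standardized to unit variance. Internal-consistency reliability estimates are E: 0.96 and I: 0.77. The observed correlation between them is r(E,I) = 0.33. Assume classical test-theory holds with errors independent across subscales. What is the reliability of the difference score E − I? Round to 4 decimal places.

Var(E−I) = 1 + 1 − 2·0.33 = 2 − 0.66 = 1.34.
Because errors are independent across components, Cov(Tᵢ,Tⱼ) = Cov(Xᵢ,Xⱼ); the off-diagonal part of the true-score variance is the same as above.
True-score variance = [0.96 + 0.77] − 0.66 = 1.73 − 0.66 = 1.07.
Reliability = 1.07 / 1.34 = 0.7985.

0.7985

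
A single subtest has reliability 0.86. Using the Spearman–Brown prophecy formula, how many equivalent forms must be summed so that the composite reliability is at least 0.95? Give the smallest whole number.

k ≥ ρ*(1−ρ₁)/(ρ₁(1−ρ*)) = 0.95·0.14 / (0.86·0.05) = 3.093.
Smallest integer k = 4.

4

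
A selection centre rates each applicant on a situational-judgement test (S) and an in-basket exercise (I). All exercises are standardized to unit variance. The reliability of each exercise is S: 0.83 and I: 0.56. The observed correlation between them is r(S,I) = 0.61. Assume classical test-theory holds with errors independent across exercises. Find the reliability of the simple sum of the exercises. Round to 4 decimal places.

Var(S+I) = 2 + 2·[0.61] = 2 + 1.22 = 3.22.
Because errors are independent across components, Cov(Tᵢ,Tⱼ) = Cov(Xᵢ,Xⱼ); the off-diagonal part of the true-score variance is the same as above.
True-score variance = [0.83 + 0.56] + 1.22 = 1.39 + 1.22 = 2.61.
Reliability = 2.61 / 3.22 = 0.8106.

0.8106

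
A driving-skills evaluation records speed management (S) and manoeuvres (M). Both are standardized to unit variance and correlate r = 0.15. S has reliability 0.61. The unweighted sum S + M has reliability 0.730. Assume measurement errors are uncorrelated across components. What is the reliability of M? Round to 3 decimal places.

Var(S+M) = 2 + 2·0.15 = 2.300.
True-score variance = ρ_S + ρ_M + 2·0.15, so 0.730 = (0.61 + ρ_M + 0.30) / 2.300.
ρ_M = 0.730·2.300 − 0.61 − 0.30 = 0.769.

0.769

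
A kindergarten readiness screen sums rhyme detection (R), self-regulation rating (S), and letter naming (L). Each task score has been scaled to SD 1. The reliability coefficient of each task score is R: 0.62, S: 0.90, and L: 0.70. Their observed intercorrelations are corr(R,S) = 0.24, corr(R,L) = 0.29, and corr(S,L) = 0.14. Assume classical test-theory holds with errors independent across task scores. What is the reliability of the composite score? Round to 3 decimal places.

0.820

Var(R+S+L) = 3 + 2·[0.24 + 0.29 + 0.14] = 3 + 1.34 = 4.34.
Under uncorrelated errors the observed covariances equal the true-score covariances, so only the own-variance terms attenuate.
True-score variance = [0.62 + 0.90 + 0.70] + 1.34 = 2.22 + 1.34 = 3.56.
Reliability = 3.56 / 4.34 = 0.820.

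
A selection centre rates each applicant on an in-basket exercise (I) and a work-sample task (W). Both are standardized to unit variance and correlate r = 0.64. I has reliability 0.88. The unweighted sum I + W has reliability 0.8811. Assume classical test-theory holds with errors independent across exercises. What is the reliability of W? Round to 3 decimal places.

0.730

Var(I+W) = 2 + 2·0.64 = 3.280.
True-score variance = ρ_I + ρ_W + 2·0.64, so 0.8811 = (0.88 + ρ_W + 1.28) / 3.280.
ρ_W = 0.8811·3.280 − 0.88 − 1.28 = 0.730.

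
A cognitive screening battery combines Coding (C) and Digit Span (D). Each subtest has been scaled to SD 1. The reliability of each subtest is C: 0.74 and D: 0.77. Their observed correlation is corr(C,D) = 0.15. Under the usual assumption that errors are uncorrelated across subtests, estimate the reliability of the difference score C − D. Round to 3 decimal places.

0.712

Var(C−D) = 1 + 1 − 2·0.15 = 2 − 0.3 = 1.7.
Because errors are independent across components, Cov(Tᵢ,Tⱼ) = Cov(Xᵢ,Xⱼ); the off-diagonal part of the true-score variance is the same as above.
True-score variance = [0.74 + 0.77] − 0.3 = 1.51 − 0.3 = 1.21.
Reliability = 1.21 / 1.7 = 0.712.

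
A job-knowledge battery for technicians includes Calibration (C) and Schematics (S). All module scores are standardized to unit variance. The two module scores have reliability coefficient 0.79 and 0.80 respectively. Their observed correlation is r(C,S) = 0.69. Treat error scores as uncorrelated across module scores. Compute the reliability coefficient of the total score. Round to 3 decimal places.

Var(C+S) = 2 + 2·[0.69] = 2 + 1.38 = 3.38.
Because errors are independent across components, Cov(Tᵢ,Tⱼ) = Cov(Xᵢ,Xⱼ); the off-diagonal part of the true-score variance is the same as above.
True-score variance = [0.79 + 0.80] + 1.38 = 1.59 + 1.38 = 2.97.
Reliability = 2.97 / 3.38 = 0.879.

0.879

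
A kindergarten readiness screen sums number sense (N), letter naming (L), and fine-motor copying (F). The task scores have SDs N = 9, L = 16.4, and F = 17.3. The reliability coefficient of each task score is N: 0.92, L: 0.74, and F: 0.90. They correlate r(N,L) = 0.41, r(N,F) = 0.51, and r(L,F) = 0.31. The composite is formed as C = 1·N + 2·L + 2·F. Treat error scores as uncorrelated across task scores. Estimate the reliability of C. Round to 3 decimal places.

0.888

Var(C) = 9² + 2²·16.4² + 2²·17.3² + 2·[2·9·16.4·0.41 + 2·9·17.3·0.51 + 4·16.4·17.3·0.31] = 2354 + 1263.32 = 3617.32.
With uncorrelated errors the cross-covariances are all true-score covariance, so they carry over unchanged; only the diagonal terms shrink to ρᵢσᵢ².
True-score variance = [9²·0.92 + 2²·16.4²·0.74 + 2²·17.3²·0.90] + 1263.32 = 1948.09 + 1263.32 = 3211.4.
Reliability = 3211.4 / 3617.32 = 0.888.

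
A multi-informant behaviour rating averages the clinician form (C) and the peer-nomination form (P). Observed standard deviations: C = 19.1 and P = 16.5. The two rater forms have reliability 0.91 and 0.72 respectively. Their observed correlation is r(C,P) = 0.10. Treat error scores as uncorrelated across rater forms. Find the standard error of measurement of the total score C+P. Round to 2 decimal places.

Var(total) = 637.06 + 63.03 = 700.09.
True-score variance = 527.997 + 63.03 = 591.027, so reliability = 0.8442.
Error variance = 700.09 − 591.027 = 109.063; SEM = √109.063 = 10.44.

10.44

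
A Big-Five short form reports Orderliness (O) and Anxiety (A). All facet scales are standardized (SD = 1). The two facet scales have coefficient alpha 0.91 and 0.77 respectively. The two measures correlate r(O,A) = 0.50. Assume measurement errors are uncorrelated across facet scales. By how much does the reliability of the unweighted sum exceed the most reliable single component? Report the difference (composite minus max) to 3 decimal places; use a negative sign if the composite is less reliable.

Var(sum) = 2 + 1 = 3; true-score variance = 1.68 + 1 = 2.68; composite reliability = 0.8933.
Max component reliability = 0.9100.
Difference = 0.8933 − 0.9100 = -0.017.

-0.017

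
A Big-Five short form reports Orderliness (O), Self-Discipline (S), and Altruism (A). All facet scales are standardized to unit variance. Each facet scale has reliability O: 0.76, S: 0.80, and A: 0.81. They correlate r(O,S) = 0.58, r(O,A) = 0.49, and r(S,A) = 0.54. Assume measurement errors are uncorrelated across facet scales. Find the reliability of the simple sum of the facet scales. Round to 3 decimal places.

Var(O+S+A) = 3 + 2·[0.58 + 0.49 + 0.54] = 3 + 3.22 = 6.22.
Because errors are independent across components, Cov(Tᵢ,Tⱼ) = Cov(Xᵢ,Xⱼ); the off-diagonal part of the true-score variance is the same as above.
True-score variance = [0.76 + 0.80 + 0.81] + 3.22 = 2.37 + 3.22 = 5.59.
Reliability = 5.59 / 6.22 = 0.899.

0.899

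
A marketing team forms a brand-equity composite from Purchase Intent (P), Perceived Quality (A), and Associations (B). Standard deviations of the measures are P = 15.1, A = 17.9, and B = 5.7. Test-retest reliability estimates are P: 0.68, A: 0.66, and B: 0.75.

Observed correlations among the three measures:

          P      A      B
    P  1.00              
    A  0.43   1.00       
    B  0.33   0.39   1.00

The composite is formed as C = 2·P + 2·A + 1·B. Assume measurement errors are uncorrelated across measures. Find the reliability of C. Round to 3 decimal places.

0.785

Var(C) = 2²·15.1² + 2²·17.9² + 5.7² + 2·[4·15.1·17.9·0.43 + 2·15.1·5.7·0.33 + 2·17.9·5.7·0.39] = 2226.17 + 1202.58 = 3428.75.
Because errors are independent across components, Cov(Tᵢ,Tⱼ) = Cov(Xᵢ,Xⱼ); the off-diagonal part of the true-score variance is the same as above.
True-score variance = [2²·15.1²·0.68 + 2²·17.9²·0.66 + 5.7²·0.75] + 1202.58 = 1490.44 + 1202.58 = 2693.01.
Reliability = 2693.01 / 3428.75 = 0.785.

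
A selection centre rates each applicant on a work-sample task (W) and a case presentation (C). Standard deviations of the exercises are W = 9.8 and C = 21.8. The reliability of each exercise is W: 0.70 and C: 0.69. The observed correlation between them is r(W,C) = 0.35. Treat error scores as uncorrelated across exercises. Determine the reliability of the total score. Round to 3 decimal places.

Var(W+C) = 9.8² + 21.8² + 2·[9.8·21.8·0.35] = 571.28 + 149.548 = 720.828.
Under uncorrelated errors the observed covariances equal the true-score covariances, so only the own-variance terms attenuate.
True-score variance = [9.8²·0.70 + 21.8²·0.69] + 149.548 = 395.144 + 149.548 = 544.692.
Reliability = 544.692 / 720.828 = 0.756.

0.756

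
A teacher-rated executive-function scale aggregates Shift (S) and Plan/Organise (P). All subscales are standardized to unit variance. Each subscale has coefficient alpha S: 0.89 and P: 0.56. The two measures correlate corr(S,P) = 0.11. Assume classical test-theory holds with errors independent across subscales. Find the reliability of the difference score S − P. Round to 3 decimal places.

0.691

Var(S−P) = 1 + 1 − 2·0.11 = 2 − 0.22 = 1.78.
With uncorrelated errors the cross-covariances are all true-score covariance, so they carry over unchanged; only the diagonal terms shrink to ρᵢσᵢ².
True-score variance = [0.89 + 0.56] − 0.22 = 1.45 − 0.22 = 1.23.
Reliability = 1.23 / 1.78 = 0.691.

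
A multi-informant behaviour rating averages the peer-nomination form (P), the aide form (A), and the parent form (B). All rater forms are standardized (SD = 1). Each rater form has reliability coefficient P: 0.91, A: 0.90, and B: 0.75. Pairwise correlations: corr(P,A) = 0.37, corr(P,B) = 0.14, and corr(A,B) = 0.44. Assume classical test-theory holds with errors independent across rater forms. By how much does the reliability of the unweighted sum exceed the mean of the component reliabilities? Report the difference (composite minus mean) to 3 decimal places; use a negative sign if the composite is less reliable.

0.057

Var(sum) = 3 + 1.9 = 4.9; true-score variance = 2.56 + 1.9 = 4.46; composite reliability = 0.9102.
Mean component reliability = 0.8533.
Difference = 0.9102 − 0.8533 = 0.057.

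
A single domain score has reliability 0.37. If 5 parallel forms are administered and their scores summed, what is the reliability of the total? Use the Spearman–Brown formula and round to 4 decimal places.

0.7460

ρ_k = kρ / (1 + (k−1)ρ) = 5·0.37 / (1 + 4·0.37) = 1.850 / 2.480 = 0.7460.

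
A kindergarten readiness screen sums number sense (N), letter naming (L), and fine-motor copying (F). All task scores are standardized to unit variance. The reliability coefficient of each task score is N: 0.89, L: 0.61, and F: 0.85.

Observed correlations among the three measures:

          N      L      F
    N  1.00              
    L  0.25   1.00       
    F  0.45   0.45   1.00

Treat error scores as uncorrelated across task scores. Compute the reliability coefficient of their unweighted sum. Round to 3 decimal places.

0.877

Var(N+L+F) = 3 + 2·[0.25 + 0.45 + 0.45] = 3 + 2.3 = 5.3.
Because errors are independent across components, Cov(Tᵢ,Tⱼ) = Cov(Xᵢ,Xⱼ); the off-diagonal part of the true-score variance is the same as above.
True-score variance = [0.89 + 0.61 + 0.85] + 2.3 = 2.35 + 2.3 = 4.65.
Reliability = 4.65 / 5.3 = 0.877.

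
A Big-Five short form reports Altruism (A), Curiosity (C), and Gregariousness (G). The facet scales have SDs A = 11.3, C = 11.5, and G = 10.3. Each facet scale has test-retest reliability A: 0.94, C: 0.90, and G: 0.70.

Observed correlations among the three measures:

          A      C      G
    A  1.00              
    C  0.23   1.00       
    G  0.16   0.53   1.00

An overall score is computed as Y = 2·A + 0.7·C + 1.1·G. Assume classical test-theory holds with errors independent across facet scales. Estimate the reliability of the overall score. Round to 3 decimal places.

0.922

Var(Y) = 2²·11.3² + 0.7²·11.5² + 1.1²·10.3² + 2·[1.4·11.3·11.5·0.23 + 2.2·11.3·10.3·0.16 + 0.77·11.5·10.3·0.53] = 703.931 + 262.305 = 966.237.
Under uncorrelated errors the observed covariances equal the true-score covariances, so only the own-variance terms attenuate.
True-score variance = [2²·11.3²·0.94 + 0.7²·11.5²·0.90 + 1.1²·10.3²·0.70] + 262.305 = 628.295 + 262.305 = 890.6.
Reliability = 890.6 / 966.237 = 0.922.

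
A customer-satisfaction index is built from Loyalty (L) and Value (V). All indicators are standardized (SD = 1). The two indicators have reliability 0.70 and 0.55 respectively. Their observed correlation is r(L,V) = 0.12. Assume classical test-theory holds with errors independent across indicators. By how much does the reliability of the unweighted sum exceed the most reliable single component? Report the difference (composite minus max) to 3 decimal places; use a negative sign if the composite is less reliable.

Var(sum) = 2 + 0.24 = 2.24; true-score variance = 1.25 + 0.24 = 1.49; composite reliability = 0.6652.
Max component reliability = 0.7000.
Difference = 0.6652 − 0.7000 = -0.035.

-0.035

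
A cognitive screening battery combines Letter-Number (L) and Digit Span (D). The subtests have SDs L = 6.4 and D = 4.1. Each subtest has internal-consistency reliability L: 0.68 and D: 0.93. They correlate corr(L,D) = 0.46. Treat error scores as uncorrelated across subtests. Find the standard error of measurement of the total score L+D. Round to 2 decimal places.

Var(total) = 57.77 + 24.1408 = 81.9108.
True-score variance = 43.4861 + 24.1408 = 67.6269, so reliability = 0.8256.
Error variance = 81.9108 − 67.6269 = 14.2839; SEM = √14.2839 = 3.78.

3.78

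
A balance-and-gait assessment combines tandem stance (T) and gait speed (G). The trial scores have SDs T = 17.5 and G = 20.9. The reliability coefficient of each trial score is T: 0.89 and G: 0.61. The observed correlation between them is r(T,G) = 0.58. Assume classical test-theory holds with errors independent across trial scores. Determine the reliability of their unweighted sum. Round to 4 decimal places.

0.8252

Var(T+G) = 17.5² + 20.9² + 2·[17.5·20.9·0.58] = 743.06 + 424.27 = 1167.33.
With uncorrelated errors the cross-covariances are all true-score covariance, so they carry over unchanged; only the diagonal terms shrink to ρᵢσᵢ².
True-score variance = [17.5²·0.89 + 20.9²·0.61] + 424.27 = 539.017 + 424.27 = 963.287.
Reliability = 963.287 / 1167.33 = 0.8252.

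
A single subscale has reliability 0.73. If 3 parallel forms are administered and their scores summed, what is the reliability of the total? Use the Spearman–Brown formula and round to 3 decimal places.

0.890

ρ_k = kρ / (1 + (k−1)ρ) = 3·0.73 / (1 + 2·0.73) = 2.190 / 2.460 = 0.890.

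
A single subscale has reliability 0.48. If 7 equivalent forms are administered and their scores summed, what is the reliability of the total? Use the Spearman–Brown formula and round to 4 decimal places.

0.8660

ρ_k = kρ / (1 + (k−1)ρ) = 7·0.48 / (1 + 6·0.48) = 3.360 / 3.880 = 0.8660.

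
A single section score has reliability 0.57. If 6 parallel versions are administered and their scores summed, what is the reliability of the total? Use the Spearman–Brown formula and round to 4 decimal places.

ρ_k = kρ / (1 + (k−1)ρ) = 6·0.57 / (1 + 5·0.57) = 3.420 / 3.850 = 0.8883.

0.8883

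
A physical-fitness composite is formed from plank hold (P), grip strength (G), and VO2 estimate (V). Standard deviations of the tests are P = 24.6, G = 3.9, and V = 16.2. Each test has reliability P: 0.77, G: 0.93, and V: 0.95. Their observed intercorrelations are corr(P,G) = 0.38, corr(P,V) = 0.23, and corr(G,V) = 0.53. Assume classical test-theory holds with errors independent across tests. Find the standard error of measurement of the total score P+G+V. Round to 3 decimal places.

Var(total) = 882.81 + 323.204 = 1206.01.
True-score variance = 729.437 + 323.204 = 1052.64, so reliability = 0.8728.
Error variance = 1206.01 − 1052.64 = 153.373; SEM = √153.373 = 12.384.

12.384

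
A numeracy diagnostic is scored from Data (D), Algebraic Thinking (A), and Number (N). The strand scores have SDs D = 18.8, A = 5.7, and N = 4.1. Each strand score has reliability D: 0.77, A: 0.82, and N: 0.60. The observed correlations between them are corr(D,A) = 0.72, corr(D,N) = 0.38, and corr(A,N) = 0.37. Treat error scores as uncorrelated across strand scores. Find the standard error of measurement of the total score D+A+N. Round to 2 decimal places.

9.69

Var(total) = 402.74 + 230.185 = 632.925.
True-score variance = 308.877 + 230.185 = 539.062, so reliability = 0.8517.
Error variance = 632.925 − 539.062 = 93.8634; SEM = √93.8634 = 9.69.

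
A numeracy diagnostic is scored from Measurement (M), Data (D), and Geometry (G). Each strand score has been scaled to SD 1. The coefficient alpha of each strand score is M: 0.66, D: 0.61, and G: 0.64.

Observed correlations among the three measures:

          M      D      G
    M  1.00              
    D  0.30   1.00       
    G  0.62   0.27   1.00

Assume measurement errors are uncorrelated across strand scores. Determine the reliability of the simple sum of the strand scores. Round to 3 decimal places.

0.797

Var(M+D+G) = 3 + 2·[0.30 + 0.62 + 0.27] = 3 + 2.38 = 5.38.
With uncorrelated errors the cross-covariances are all true-score covariance, so they carry over unchanged; only the diagonal terms shrink to ρᵢσᵢ².
True-score variance = [0.66 + 0.61 + 0.64] + 2.38 = 1.91 + 2.38 = 4.29.
Reliability = 4.29 / 5.38 = 0.797.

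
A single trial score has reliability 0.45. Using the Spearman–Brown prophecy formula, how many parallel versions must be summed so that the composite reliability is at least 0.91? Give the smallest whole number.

k ≥ ρ*(1−ρ₁)/(ρ₁(1−ρ*)) = 0.91·0.55 / (0.45·0.09) = 12.358.
Smallest integer k = 13.

13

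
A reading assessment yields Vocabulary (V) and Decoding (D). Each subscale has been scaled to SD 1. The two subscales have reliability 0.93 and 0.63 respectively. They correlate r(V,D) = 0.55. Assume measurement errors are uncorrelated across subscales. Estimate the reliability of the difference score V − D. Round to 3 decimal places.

Var(V−D) = 1 + 1 − 2·0.55 = 2 − 1.1 = 0.9.
With uncorrelated errors the cross-covariances are all true-score covariance, so they carry over unchanged; only the diagonal terms shrink to ρᵢσᵢ².
True-score variance = [0.93 + 0.63] − 1.1 = 1.56 − 1.1 = 0.46.
Reliability = 0.46 / 0.9 = 0.511.

0.511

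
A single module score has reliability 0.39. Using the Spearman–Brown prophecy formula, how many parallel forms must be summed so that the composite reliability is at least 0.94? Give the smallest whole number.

k ≥ ρ*(1−ρ₁)/(ρ₁(1−ρ*)) = 0.94·0.61 / (0.39·0.06) = 24.504.
Smallest integer k = 25.

25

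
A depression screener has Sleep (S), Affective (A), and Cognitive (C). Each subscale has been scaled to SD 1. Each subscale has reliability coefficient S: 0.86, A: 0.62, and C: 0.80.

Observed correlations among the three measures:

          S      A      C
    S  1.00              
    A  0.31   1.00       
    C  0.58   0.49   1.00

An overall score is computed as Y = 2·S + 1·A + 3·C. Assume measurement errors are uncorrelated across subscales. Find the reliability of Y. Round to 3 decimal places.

0.891

Var(Y) = 2² + 1 + 3² + 2·[2·0.31 + 6·0.58 + 3·0.49] = 14 + 11.14 = 25.14.
Under uncorrelated errors the observed covariances equal the true-score covariances, so only the own-variance terms attenuate.
True-score variance = [2²·0.86 + 0.62 + 3²·0.80] + 11.14 = 11.26 + 11.14 = 22.4.
Reliability = 22.4 / 25.14 = 0.891.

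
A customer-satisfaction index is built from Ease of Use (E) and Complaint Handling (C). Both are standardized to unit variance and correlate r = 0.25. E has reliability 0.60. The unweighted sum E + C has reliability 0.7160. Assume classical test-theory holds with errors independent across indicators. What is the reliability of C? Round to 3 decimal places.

0.690

Var(E+C) = 2 + 2·0.25 = 2.500.
True-score variance = ρ_E + ρ_C + 2·0.25, so 0.7160 = (0.60 + ρ_C + 0.50) / 2.500.
ρ_C = 0.7160·2.500 − 0.60 − 0.50 = 0.690.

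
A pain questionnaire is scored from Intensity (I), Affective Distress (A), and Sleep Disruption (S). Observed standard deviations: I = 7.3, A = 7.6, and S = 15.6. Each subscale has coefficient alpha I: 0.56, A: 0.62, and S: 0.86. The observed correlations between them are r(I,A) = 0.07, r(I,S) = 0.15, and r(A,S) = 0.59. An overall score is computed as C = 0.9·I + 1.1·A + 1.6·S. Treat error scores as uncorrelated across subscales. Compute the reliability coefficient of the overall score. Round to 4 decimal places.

0.8722

Var(C) = 0.9²·7.3² + 1.1²·7.6² + 1.6²·15.6² + 2·[0.99·7.3·7.6·0.07 + 1.44·7.3·15.6·0.15 + 1.76·7.6·15.6·0.59] = 736.056 + 303.111 = 1039.17.
Under uncorrelated errors the observed covariances equal the true-score covariances, so only the own-variance terms attenuate.
True-score variance = [0.9²·7.3²·0.56 + 1.1²·7.6²·0.62 + 1.6²·15.6²·0.86] + 303.111 = 603.285 + 303.111 = 906.396.
Reliability = 906.396 / 1039.17 = 0.8722.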